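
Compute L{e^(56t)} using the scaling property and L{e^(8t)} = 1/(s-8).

Using L{f(at)} = (1/a)F(s/a) with a=7 and f(t) = e^(8t): L{e^(56t)} = (1/7) · 1/((s/7)-8) = (1/7) · 7/(s-56) = 1/(s-56)

Final answer: 1/(s-56)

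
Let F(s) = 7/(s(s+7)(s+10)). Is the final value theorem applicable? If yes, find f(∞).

Poles of sF(s) = 7/((s+7)(s+10)) are at s = -7 and s = -10, both in the left half-plane. Theorem applies. f(∞) = lim_{s→0} sF(s) = 7/(7·10) = 1/10

Final answer: 1/10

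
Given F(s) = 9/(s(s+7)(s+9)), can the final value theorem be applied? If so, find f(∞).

Poles of sF(s) = 9/((s+7)(s+9)) are at s = -7 and s = -9, both in the left half-plane. Theorem applies. f(∞) = lim_{s→0} sF(s) = 9/(7·9) = 1/7

Final answer: 1/7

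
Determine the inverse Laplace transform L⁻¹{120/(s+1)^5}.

L⁻¹{n!/(s-a)^(n+1)} = t^n·e^(at) with n=4, a=-1. So L⁻¹{24/(s+1)^5} = t^4·e^(-t), and L⁻¹{120/(s+1)^5} = (120/24)·t^4·e^(-t) = 5·t^4·e^(-t)

Final answer: 5·t^4·e^(-t)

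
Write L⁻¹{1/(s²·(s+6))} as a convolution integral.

1/(s²·(s+6)) = (1/s^2)·(1/(s+6)) = L{t}·L{e^(-6t)}. So f(t) = t*e^(-6t) = ∫₀ᵗ τ·e^(-6(t-τ)) dτ

Final answer: ∫₀ᵗ τ·e^(-6(t-τ)) dτ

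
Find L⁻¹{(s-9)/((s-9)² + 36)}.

Using frequency shift: L⁻¹{(s-a)/((s-a)² + b²)} = e^(at)cos(bt). Here a=9, b=6

Final answer: e^(9t)·cos(6t)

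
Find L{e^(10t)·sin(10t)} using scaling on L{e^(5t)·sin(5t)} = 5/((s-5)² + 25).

Scaling with a=2: L{e^(10t)·sin(10t)} = (1/2) · 5/((s/2-5)² + 25). Simplifying: 10/((s-10)² + 100)

Final answer: 10/((s-10)² + 100)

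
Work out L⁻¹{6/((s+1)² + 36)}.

Form: b/((s-a)² + b²) → e^(at)sin(bt). With a=-1, b=6

Final answer: e^(-t)·sin(6t)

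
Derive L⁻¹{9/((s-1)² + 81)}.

Form: b/((s-a)² + b²) → e^(at)sin(bt). With a=1, b=9

Final answer: e^t·sin(9t)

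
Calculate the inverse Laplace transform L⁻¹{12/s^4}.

L⁻¹{n!/s^(n+1)} = t^n with n=3. So L⁻¹{6/s^4} = t^3, and L⁻¹{12/s^4} = (12/6)·t^3 = 2·t^3

Final answer: 2·t^3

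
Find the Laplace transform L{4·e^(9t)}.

L{e^(at)} = 1/(s-a), so L{e^(9t)} = 1/(s-9). Then L{4·e^(9t)} = 4/(s-9)

Final answer: 4/(s-9)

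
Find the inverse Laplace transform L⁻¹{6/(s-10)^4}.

L⁻¹{n!/(s-a)^(n+1)} = t^n·e^(at), so L⁻¹{6/(s-10)^4} = t^3·e^(10t)

Final answer: t^3·e^(10t)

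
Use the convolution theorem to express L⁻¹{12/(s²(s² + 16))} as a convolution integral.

12/(s²(s² + 16)) = (1/s²)·(12/(s² + 16)) = L{t}·L{3·sin(4t)}. So f(t) = t*(3·sin(4t)) = ∫₀ᵗ 3τ·sin(4(t-τ)) dτ

Final answer: ∫₀ᵗ 3τ·sin(4(t-τ)) dτ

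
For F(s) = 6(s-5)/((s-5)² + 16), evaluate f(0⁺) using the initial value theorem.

f(0⁺) = lim_{s→∞} sF(s) = lim_{s→∞} 6s(s-5)/((s-5)² + 16) = 6

Final answer: 6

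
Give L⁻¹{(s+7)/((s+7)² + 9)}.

Using frequency shift: L⁻¹{(s-a)/((s-a)² + b²)} = e^(at)cos(bt). Here a=-7, b=3

Final answer: e^(-7t)·cos(3t)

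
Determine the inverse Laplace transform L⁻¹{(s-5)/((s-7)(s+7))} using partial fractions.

Using partial fractions, f(t) = (2e^(7t) + 12e^(-7t))/14

Final answer: (2e^(7t) + 12e^(-7t))/14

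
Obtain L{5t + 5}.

L{5t + 5} = 5·L{t} + 5·L{1} = 5/s² + 5/s

Final answer: 5/s² + 5/s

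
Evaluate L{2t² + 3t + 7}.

L{2t² + 3t + 7} = 2·2/s³ + 3/s² + 7/s = 4/s³ + 3/s² + 7/s

Final answer: 4/s³ + 3/s² + 7/s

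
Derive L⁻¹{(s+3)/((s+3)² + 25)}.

Using frequency shift: L⁻¹{(s-a)/((s-a)² + b²)} = e^(at)cos(bt). Here a=-3, b=5

Final answer: e^(-3t)·cos(5t)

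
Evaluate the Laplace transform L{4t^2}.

L{4t^2} = 4 · L{t^2} = 4 · 2/s^3 = 8/s^3

Final answer: 8/s^3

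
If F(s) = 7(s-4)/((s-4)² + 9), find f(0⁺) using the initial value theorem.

f(0⁺) = lim_{s→∞} sF(s) = lim_{s→∞} 7s(s-4)/((s-4)² + 9) = 7

Final answer: 7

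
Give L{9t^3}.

L{t^n} = n!/s^(n+1). So L{9t^3} = 9·3!/s^4 = 54/s^4

Final answer: 54/s^4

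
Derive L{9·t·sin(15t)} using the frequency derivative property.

L{sin(15t)} = 15/(s² + 225). By L{t·f(t)} = -F'(s): -d/ds[15/(s² + 225)] = -(15)·(-2s)/(s² + 225)² = 30s/(s² + 225)². Then L{9·t·sin(15t)} = 9·30s/(s² + 225)² = 270s/(s² + 225)²

Final answer: 270s/(s² + 225)²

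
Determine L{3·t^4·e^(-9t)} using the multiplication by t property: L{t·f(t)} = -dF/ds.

Using L{t^n·e^(at)} = n!/(s-a)^(n+1), L{t^4·e^(-9t)} = 24/(s+9)^5, so L{3·t^4·e^(-9t)} = 3·24/(s+9)^5 = 72/(s+9)^5

Final answer: 72/(s+9)^5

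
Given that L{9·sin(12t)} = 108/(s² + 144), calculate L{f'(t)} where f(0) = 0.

L{f'(t)} = s·F(s) - f(0) = s·108/(s² + 144) - 0 = 108s/(s² + 144)

Final answer: 108s/(s² + 144)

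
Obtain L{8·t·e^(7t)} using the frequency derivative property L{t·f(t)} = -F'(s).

L{e^(7t)} = 1/(s-7). By frequency derivative: L{t·e^(7t)} = -d/ds[1/(s-7)] = -(-1)/(s-7)² = 1/(s-7)². Then L{8·t·e^(7t)} = 8·1/(s-7)² = 8/(s-7)²

Final answer: 8/(s-7)²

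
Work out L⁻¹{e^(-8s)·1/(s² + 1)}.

L⁻¹{1/(s² + 1)} = sin(t). By the time shift theorem, L⁻¹{e^(-as)F(s)} = u(t-a)f(t-a) with a=8, so L⁻¹{e^(-8s)·1/(s² + 1)} = u(t-8)·sin((t-8))

Final answer: u(t-8)·sin((t-8))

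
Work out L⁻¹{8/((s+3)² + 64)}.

Form: b/((s-a)² + b²) → e^(at)sin(bt). With a=-3, b=8

Final answer: e^(-3t)·sin(8t)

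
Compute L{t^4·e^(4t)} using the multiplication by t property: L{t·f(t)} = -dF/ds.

Using L{t^n·e^(at)} = n!/(s-a)^(n+1), L{t^4·e^(4t)} = 24/(s-4)^5

Final answer: 24/(s-4)^5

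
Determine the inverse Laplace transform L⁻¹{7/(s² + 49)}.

L⁻¹{7/(s² + 49)} = sin(7t)

Final answer: sin(7t)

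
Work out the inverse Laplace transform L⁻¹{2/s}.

L⁻¹{c/s} = c, so L⁻¹{2/s} = 2

Final answer: 2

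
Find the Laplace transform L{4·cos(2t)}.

L{cos(ωt)} = s/(s² + ω²), so L{cos(2t)} = s/(s² + 4). Then L{4·cos(2t)} = 4·s/(s² + 4) = 4s/(s² + 4)

Final answer: 4s/(s² + 4)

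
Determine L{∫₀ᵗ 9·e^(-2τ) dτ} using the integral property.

L{∫₀ᵗ f(τ)dτ} = F(s)/s with F(s) = 9/(s+2), so L{∫₀ᵗ 9·e^(-2τ) dτ} = 9/(s(s+2))

Final answer: 9/(s(s+2))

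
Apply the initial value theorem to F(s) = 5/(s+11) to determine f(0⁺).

f(0⁺) = lim_{s→∞} s·5/(s+11) = lim_{s→∞} 5s/(s+11) = 5

Final answer: 5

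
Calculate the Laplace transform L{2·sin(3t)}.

L{sin(ωt)} = ω/(s² + ω²), so L{sin(3t)} = 3/(s² + 9). Then L{2·sin(3t)} = 2·3/(s² + 9) = 6/(s² + 9)

Final answer: 6/(s² + 9)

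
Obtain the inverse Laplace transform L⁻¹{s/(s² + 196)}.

L⁻¹{s/(s² + 196)} = cos(14t)

Final answer: cos(14t)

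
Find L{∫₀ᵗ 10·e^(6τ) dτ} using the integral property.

L{∫₀ᵗ f(τ)dτ} = F(s)/s with F(s) = 10/(s-6), so L{∫₀ᵗ 10·e^(6τ) dτ} = 10/(s(s-6))

Final answer: 10/(s(s-6))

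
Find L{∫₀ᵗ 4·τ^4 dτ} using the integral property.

L{∫₀ᵗ f(τ)dτ} = F(s)/s with f(t) = 4t^4. F(s) = 96/s^5, so L{∫₀ᵗ 4·τ^4 dτ} = (96/s^5)/s = 96/s^6. (Check: ∫₀ᵗ 4·τ^4 dτ = 4t^5/5.)

Final answer: 96/s^6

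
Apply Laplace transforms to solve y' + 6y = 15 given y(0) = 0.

sY + 6Y = 15/s. Y = 15/(s(s+6)). Partial fractions: Y = 5/2/s - 5/2/(s+6)

Final answer: y(t) = 5/2(1 - e^(-6t))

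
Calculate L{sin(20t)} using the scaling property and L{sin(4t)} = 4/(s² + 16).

Using L{f(at)} = (1/a)F(s/a) with a=5: L{sin(20t)} = (1/5) · 4/((s/5)² + 16) = (1/5) · 4·25/(s² + 400) = 20/(s² + 400)

Final answer: 20/(s² + 400)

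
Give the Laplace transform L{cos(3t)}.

L{cos(ωt)} = s/(s² + ω²), so L{cos(3t)} = s/(s² + 9)

Final answer: s/(s² + 9)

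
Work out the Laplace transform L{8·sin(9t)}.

L{sin(ωt)} = ω/(s² + ω²), so L{sin(9t)} = 9/(s² + 81). Then L{8·sin(9t)} = 8·9/(s² + 81) = 72/(s² + 81)

Final answer: 72/(s² + 81)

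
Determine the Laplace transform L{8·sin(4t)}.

L{sin(ωt)} = ω/(s² + ω²), so L{sin(4t)} = 4/(s² + 16). Then L{8·sin(4t)} = 8·4/(s² + 16) = 32/(s² + 16)

Final answer: 32/(s² + 16)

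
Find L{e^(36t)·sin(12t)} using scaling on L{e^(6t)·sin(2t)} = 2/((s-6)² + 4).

Scaling with a=6: L{e^(36t)·sin(12t)} = (1/6) · 2/((s/6-6)² + 4). Simplifying: 12/((s-36)² + 144)

Final answer: 12/((s-36)² + 144)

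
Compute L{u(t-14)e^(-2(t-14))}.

u(t-a)f(t-a) with f(t)=e^(-2t). L{e^(-2t)} = 1/(s+2). By time shift: e^(-14s)/(s+2)

Final answer: e^(-14s)/(s+2)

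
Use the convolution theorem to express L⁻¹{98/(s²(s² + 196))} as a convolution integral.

98/(s²(s² + 196)) = (1/s²)·(98/(s² + 196)) = L{t}·L{7·sin(14t)}. So f(t) = t*(7·sin(14t)) = ∫₀ᵗ 7τ·sin(14(t-τ)) dτ

Final answer: ∫₀ᵗ 7τ·sin(14(t-τ)) dτ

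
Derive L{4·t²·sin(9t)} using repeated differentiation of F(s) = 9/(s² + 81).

F(s) = 9/(s² + 81). F'(s) = -18s/(s² + 81)². F''(s) = -18(81 - 3s²)/(s² + 81)³ = (54s² - 1458)/(s² + 81)³. So L{t²·sin(9t)} = (-1)² F''(s) = (54s² - 1458)/(s² + 81)³. Then L{4·t²·sin(9t)} = 4·(54s² - 1458)/(s² + 81)³ = (216s² - 5832)/(s² + 81)³

Final answer: (216s² - 5832)/(s² + 81)³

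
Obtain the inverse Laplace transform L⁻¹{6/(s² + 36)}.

L⁻¹{6/(s² + 36)} = sin(6t)

Final answer: sin(6t)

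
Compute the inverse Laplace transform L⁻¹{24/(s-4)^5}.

L⁻¹{n!/(s-a)^(n+1)} = t^n·e^(at), so L⁻¹{24/(s-4)^5} = t^4·e^(4t)

Final answer: t^4·e^(4t)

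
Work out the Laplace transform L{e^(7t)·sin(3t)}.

L{e^(at)·sin(ωt)} = ω/((s-a)² + ω²), so L{e^(7t)·sin(3t)} = 3/((s-7)² + 9)

Final answer: 3/((s-7)² + 9)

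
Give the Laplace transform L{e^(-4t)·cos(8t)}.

L{e^(at)·cos(ωt)} = (s-a)/((s-a)² + ω²), so L{e^(-4t)·cos(8t)} = (s+4)/((s+4)² + 64)

Final answer: (s+4)/((s+4)² + 64)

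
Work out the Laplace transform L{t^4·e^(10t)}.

L{t^n·e^(at)} = n!/(s-a)^(n+1), so L{t^4·e^(10t)} = 24/(s-10)^5

Final answer: 24/(s-10)^5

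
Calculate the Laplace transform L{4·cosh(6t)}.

L{cosh(ωt)} = s/(s² - ω²), so L{cosh(6t)} = s/(s² - 36). Then L{4·cosh(6t)} = 4·s/(s² - 36) = 4s/(s² - 36)

Final answer: 4s/(s² - 36)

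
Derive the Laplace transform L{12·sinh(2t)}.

L{sinh(ωt)} = ω/(s² - ω²), so L{sinh(2t)} = 2/(s² - 4). Then L{12·sinh(2t)} = 12·2/(s² - 4) = 24/(s² - 4)

Final answer: 24/(s² - 4)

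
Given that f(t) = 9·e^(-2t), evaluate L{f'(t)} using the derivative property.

f(0) = 9, F(s) = 9/(s+2). L{f'(t)} = s·F(s) - f(0) = 9s/(s+2) - 9 = (9s - 9(s+2))/(s+2) = -18/(s+2)

Final answer: -18/(s+2)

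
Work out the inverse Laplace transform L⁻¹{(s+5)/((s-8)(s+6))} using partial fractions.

Using partial fractions, f(t) = (13e^(8t) + e^(-6t))/14

Final answer: (13e^(8t) + e^(-6t))/14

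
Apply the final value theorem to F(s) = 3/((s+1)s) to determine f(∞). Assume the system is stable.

f(∞) = lim_{s→0} sF(s) = lim_{s→0} 3/(s+1) = 3

Final answer: 3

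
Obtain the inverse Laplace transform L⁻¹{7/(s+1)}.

L⁻¹{1/(s-a)} = e^(at), so L⁻¹{1/(s+1)} = e^(-t), and L⁻¹{7/(s+1)} = 7·e^(-t)

Final answer: 7·e^(-t)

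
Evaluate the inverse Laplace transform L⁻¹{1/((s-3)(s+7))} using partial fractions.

Decompose: A/(s-3) + B/(s+7). A = 1/10, B = -1/10. f(t) = (e^(3t) - e^(-7t))/10

Final answer: (e^(3t) - e^(-7t))/10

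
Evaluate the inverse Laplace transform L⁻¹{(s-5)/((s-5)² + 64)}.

Using frequency shift, L⁻¹{(s-5)/((s-5)² + 64)} = e^(5t)·cos(8t)

Final answer: e^(5t)·cos(8t)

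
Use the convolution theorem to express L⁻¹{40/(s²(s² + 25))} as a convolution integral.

40/(s²(s² + 25)) = (1/s²)·(40/(s² + 25)) = L{t}·L{8·sin(5t)}. So f(t) = t*(8·sin(5t)) = ∫₀ᵗ 8τ·sin(5(t-τ)) dτ

Final answer: ∫₀ᵗ 8τ·sin(5(t-τ)) dτ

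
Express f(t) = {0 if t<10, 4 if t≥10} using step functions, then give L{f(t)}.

f(t) = 4·u(t-10). L{u(t-10)} = e^(-10s)/s, so L{f(t)} = 4·e^(-10s)/s

Final answer: 4·e^(-10s)/s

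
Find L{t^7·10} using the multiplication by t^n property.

L{10} = 10/s. d^1/ds^1[1/s] = -1/s². d^2/ds^2[1/s] = 2/s^3. d^3/ds^3[1/s] = -6/s^4. d^4/ds^4[1/s] = 24/s^5. d^5/ds^5[1/s] = -120/s^6. d^6/ds^6[1/s] = 720/s^7. d^7/ds^7[1/s] = -5040/s^8. So L{t^7} = (-1)^{7}·-5040/s^8 = 5040/s^8. Then L{t^7·10} = 10·5040/s^8 = 50400/s^8

Final answer: 50400/s^8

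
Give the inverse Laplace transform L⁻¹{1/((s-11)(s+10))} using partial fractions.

Decompose: A/(s-11) + B/(s+10). A = 1/21, B = -1/21. f(t) = (e^(11t) - e^(-10t))/21

Final answer: (e^(11t) - e^(-10t))/21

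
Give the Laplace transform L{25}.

L{25} = 25 · L{1} = 25/s

Final answer: 25/s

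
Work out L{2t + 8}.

L{2t + 8} = 2·L{t} + 8·L{1} = 2/s² + 8/s

Final answer: 2/s² + 8/s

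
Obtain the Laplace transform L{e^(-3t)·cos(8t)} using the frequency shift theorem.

Frequency shift: L{e^(at)f(t)} = F(s-a). L{e^(-3t)·cos(8t)} = (s+3)/((s+3)² + 64)

Final answer: (s+3)/((s+3)² + 64)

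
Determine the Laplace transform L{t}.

L{t^n} = n!/s^(n+1), so L{t} = 1/s^2

Final answer: 1/s^2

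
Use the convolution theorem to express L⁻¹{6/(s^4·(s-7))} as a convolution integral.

6/(s^4·(s-7)) = (6/s^4)·(1/(s-7)) = L{t^3}·L{e^(7t)}. So f(t) = t^3*e^(7t) = ∫₀ᵗ τ^3·e^(7(t-τ)) dτ

Final answer: ∫₀ᵗ τ^3·e^(7(t-τ)) dτ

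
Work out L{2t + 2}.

L{2t + 2} = 2·L{t} + 2·L{1} = 2/s² + 2/s

Final answer: 2/s² + 2/s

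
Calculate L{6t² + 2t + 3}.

L{6t² + 2t + 3} = 6·2/s³ + 2/s² + 3/s = 12/s³ + 2/s² + 3/s

Final answer: 12/s³ + 2/s² + 3/s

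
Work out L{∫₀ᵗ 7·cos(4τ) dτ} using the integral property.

L{∫₀ᵗ f(τ)dτ} = F(s)/s with F(s) = 7s/(s² + 16), so the result is (7s/(s² + 16))/s = 7/(s² + 16)

Final answer: 7/(s² + 16)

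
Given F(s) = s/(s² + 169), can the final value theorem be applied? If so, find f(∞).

The final value theorem requires all poles of sF(s) in the left half-plane. sF(s) = s²/(s² + 169) has poles at s = ±13i (imaginary axis). Theorem does NOT apply (oscillatory system).

Final answer: Not applicable (oscillatory)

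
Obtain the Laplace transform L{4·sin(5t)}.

L{sin(ωt)} = ω/(s² + ω²), so L{sin(5t)} = 5/(s² + 25). Then L{4·sin(5t)} = 4·5/(s² + 25) = 20/(s² + 25)

Final answer: 20/(s² + 25)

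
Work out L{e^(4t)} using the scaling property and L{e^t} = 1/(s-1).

Using L{f(at)} = (1/a)F(s/a) with a=4 and f(t) = e^t: L{e^(4t)} = (1/4) · 1/((s/4)-1) = (1/4) · 4/(s-4) = 1/(s-4)

Final answer: 1/(s-4)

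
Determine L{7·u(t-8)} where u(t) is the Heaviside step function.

L{u(t-a)} = e^(-as)/s. Here a=8, so L{u(t-8)} = e^(-8s)/s, and L{7·u(t-8)} = 7·e^(-8s)/s

Final answer: 7·e^(-8s)/s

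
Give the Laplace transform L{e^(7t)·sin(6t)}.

L{e^(at)·sin(ωt)} = ω/((s-a)² + ω²), so L{e^(7t)·sin(6t)} = 6/((s-7)² + 36)

Final answer: 6/((s-7)² + 36)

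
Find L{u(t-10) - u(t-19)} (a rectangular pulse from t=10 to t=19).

L{u(t-a)} = e^(-as)/s. L{u(t-10) - u(t-19)} = (e^(-10s) - e^(-19s))/s

Final answer: (e^(-10s) - e^(-19s))/s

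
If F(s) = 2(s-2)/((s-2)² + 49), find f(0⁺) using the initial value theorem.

f(0⁺) = lim_{s→∞} sF(s) = lim_{s→∞} 2s(s-2)/((s-2)² + 49) = 2

Final answer: 2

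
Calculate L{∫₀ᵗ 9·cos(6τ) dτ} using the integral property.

L{∫₀ᵗ f(τ)dτ} = F(s)/s with F(s) = 9s/(s² + 36), so the result is (9s/(s² + 36))/s = 9/(s² + 36)

Final answer: 9/(s² + 36)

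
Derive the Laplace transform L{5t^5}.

L{5t^5} = 5 · L{t^5} = 5 · 120/s^6 = 600/s^6

Final answer: 600/s^6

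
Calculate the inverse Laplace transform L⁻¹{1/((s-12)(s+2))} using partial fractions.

Decompose: A/(s-12) + B/(s+2). A = 1/14, B = -1/14. f(t) = (e^(12t) - e^(-2t))/14

Final answer: (e^(12t) - e^(-2t))/14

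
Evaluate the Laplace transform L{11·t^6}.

L{t^n} = n!/s^(n+1), so L{t^6} = 720/s^7. Then L{11·t^6} = 11·720/s^7 = 7920/s^7

Final answer: 7920/s^7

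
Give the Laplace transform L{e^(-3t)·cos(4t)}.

L{e^(at)·cos(ωt)} = (s-a)/((s-a)² + ω²), so L{e^(-3t)·cos(4t)} = (s+3)/((s+3)² + 16)

Final answer: (s+3)/((s+3)² + 16)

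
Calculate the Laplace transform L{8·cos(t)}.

L{cos(ωt)} = s/(s² + ω²), so L{cos(t)} = s/(s² + 1). Then L{8·cos(t)} = 8·s/(s² + 1) = 8s/(s² + 1)

Final answer: 8s/(s² + 1)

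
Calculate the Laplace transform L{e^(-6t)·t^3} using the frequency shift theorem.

L{e^(at)·t^n} = n!/(s-a)^(n+1), so L{e^(-6t)·t^3} = 6/(s+6)^4

Final answer: 6/(s+6)^4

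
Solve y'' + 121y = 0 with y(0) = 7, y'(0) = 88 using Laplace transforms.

L{y''} + 121L{y} = 0. s²Y - 7s - 88 + 121Y = 0. Y(s² + 121) = 7s + 88. Y = (7s + 88)/(s² + 121). Inverting: y(t) = 7cos(11t) + 8sin(11t)

Final answer: y(t) = 7cos(11t) + 8sin(11t)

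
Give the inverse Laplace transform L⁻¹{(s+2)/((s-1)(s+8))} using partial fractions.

Using partial fractions, f(t) = (3e^t + 6e^(-8t))/9

Final answer: (3e^t + 6e^(-8t))/9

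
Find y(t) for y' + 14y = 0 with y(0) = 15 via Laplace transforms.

L{y'} + 14L{y} = 0. sY - 15 + 14Y = 0. Y(s+14) = 15. Y = 15/(s+14)

Final answer: y(t) = 15e^(-14t)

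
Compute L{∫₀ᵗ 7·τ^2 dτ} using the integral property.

L{∫₀ᵗ f(τ)dτ} = F(s)/s with f(t) = 7t^2. F(s) = 14/s^3, so L{∫₀ᵗ 7·τ^2 dτ} = (14/s^3)/s = 14/s^4. (Check: ∫₀ᵗ 7·τ^2 dτ = 7t^3/3.)

Final answer: 14/s^4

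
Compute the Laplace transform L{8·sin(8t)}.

L{sin(ωt)} = ω/(s² + ω²), so L{sin(8t)} = 8/(s² + 64). Then L{8·sin(8t)} = 8·8/(s² + 64) = 64/(s² + 64)

Final answer: 64/(s² + 64)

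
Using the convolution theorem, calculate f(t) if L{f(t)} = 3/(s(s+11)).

3/(s(s+11)) = (3/s)·(1/(s+11)) = L{3}·L{e^(-11t)}. By convolution, f(t) = 3*e^(-11t) = ∫₀ᵗ 3·e^(-11τ) dτ = 3·(1 - e^(-11t))/11

Final answer: 3·(1 - e^(-11t))/11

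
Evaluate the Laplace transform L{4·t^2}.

L{t^n} = n!/s^(n+1), so L{t^2} = 2/s^3. Then L{4·t^2} = 4·2/s^3 = 8/s^3

Final answer: 8/s^3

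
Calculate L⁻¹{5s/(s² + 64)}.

This is the form c·s/(s² + a²) with a = 8, c = 5. L⁻¹ = 5·cos(8t)

Final answer: 5·cos(8t)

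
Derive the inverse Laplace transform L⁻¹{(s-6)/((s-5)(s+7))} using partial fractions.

Using partial fractions, f(t) = (-e^(5t) + 13e^(-7t))/12

Final answer: (-e^(5t) + 13e^(-7t))/12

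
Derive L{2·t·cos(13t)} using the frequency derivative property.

L{cos(13t)} = s/(s² + 169). Derivative: d/ds[s/(s² + 169)] = [(s² + 169) - s·2s]/(s² + 169)² = (169 - s²)/(s² + 169)². So L{t·cos(13t)} = -F'(s) = (s² - 169)/(s² + 169)². Then L{2·t·cos(13t)} = 2·(s² - 169)/(s² + 169)²

Final answer: 2·(s² - 169)/(s² + 169)²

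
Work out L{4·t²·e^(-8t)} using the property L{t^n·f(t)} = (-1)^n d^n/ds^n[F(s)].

L{e^(-8t)} = 1/(s+8). d/ds[1/(s+8)] = -1/(s+8)². d²/ds²[1/(s+8)] = 2/(s+8)³. So L{t²·e^(-8t)} = (-1)² · 2/(s+8)³ = 2/(s+8)³. Then L{4·t²·e^(-8t)} = 4·2/(s+8)³ = 8/(s+8)³

Final answer: 8/(s+8)³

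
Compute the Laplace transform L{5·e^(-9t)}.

L{e^(at)} = 1/(s-a), so L{e^(-9t)} = 1/(s+9). Then L{5·e^(-9t)} = 5/(s+9)

Final answer: 5/(s+9)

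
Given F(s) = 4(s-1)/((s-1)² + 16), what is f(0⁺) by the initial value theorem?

f(0⁺) = lim_{s→∞} sF(s) = lim_{s→∞} 4s(s-1)/((s-1)² + 16) = 4

Final answer: 4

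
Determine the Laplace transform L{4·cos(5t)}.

L{cos(ωt)} = s/(s² + ω²), so L{cos(5t)} = s/(s² + 25). Then L{4·cos(5t)} = 4·s/(s² + 25) = 4s/(s² + 25)

Final answer: 4s/(s² + 25)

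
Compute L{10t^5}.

L{t^n} = n!/s^(n+1). So L{10t^5} = 10·5!/s^6 = 1200/s^6

Final answer: 1200/s^6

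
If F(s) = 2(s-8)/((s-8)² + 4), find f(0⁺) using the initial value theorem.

f(0⁺) = lim_{s→∞} sF(s) = lim_{s→∞} 2s(s-8)/((s-8)² + 4) = 2

Final answer: 2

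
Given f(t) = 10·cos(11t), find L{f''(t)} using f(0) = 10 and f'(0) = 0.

F(s) = 10s/(s² + 121). L{f''(t)} = s²F(s) - sf(0) - f'(0) = 10s³/(s² + 121) - 10s = (10s³ - 10s(s² + 121))/(s² + 121) = -1210s/(s² + 121)

Final answer: -1210s/(s² + 121)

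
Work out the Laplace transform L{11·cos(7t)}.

L{cos(ωt)} = s/(s² + ω²), so L{cos(7t)} = s/(s² + 49). Then L{11·cos(7t)} = 11·s/(s² + 49) = 11s/(s² + 49)

Final answer: 11s/(s² + 49)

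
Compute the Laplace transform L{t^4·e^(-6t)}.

L{t^n·e^(at)} = n!/(s-a)^(n+1), so L{t^4·e^(-6t)} = 24/(s+6)^5

Final answer: 24/(s+6)^5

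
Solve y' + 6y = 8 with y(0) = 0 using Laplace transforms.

sY + 6Y = 8/s. Y = 8/(s(s+6)). Partial fractions: Y = 4/3/s - 4/3/(s+6)

Final answer: y(t) = 4/3(1 - e^(-6t))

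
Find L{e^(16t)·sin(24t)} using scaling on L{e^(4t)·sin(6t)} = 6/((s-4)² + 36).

Scaling with a=4: L{e^(16t)·sin(24t)} = (1/4) · 6/((s/4-4)² + 36). Simplifying: 24/((s-16)² + 576)

Final answer: 24/((s-16)² + 576)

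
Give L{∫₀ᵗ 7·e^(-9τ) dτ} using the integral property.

L{∫₀ᵗ f(τ)dτ} = F(s)/s with F(s) = 7/(s+9), so L{∫₀ᵗ 7·e^(-9τ) dτ} = 7/(s(s+9))

Final answer: 7/(s(s+9))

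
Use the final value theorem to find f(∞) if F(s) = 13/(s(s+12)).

f(∞) = lim_{s→0} s·13/(s(s+12)) = lim_{s→0} 13/(s+12) = 13/12 = 13/12

Final answer: 13/12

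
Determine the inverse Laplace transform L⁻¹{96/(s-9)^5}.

L⁻¹{n!/(s-a)^(n+1)} = t^n·e^(at) with n=4, a=9. So L⁻¹{24/(s-9)^5} = t^4·e^(9t), and L⁻¹{96/(s-9)^5} = (96/24)·t^4·e^(9t) = 4·t^4·e^(9t)

Final answer: 4·t^4·e^(9t)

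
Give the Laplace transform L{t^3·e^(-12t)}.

L{t^n·e^(at)} = n!/(s-a)^(n+1), so L{t^3·e^(-12t)} = 6/(s+12)^4

Final answer: 6/(s+12)^4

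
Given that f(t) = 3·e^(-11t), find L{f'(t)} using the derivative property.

f(0) = 3, F(s) = 3/(s+11). L{f'(t)} = s·F(s) - f(0) = 3s/(s+11) - 3 = (3s - 3(s+11))/(s+11) = -33/(s+11)

Final answer: -33/(s+11)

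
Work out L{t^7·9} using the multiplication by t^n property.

L{9} = 9/s. d^1/ds^1[1/s] = -1/s². d^2/ds^2[1/s] = 2/s^3. d^3/ds^3[1/s] = -6/s^4. d^4/ds^4[1/s] = 24/s^5. d^5/ds^5[1/s] = -120/s^6. d^6/ds^6[1/s] = 720/s^7. d^7/ds^7[1/s] = -5040/s^8. So L{t^7} = (-1)^{7}·-5040/s^8 = 5040/s^8. Then L{t^7·9} = 9·5040/s^8 = 45360/s^8

Final answer: 45360/s^8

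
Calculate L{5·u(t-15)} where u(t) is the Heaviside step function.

L{u(t-a)} = e^(-as)/s. Here a=15, so L{u(t-15)} = e^(-15s)/s, and L{5·u(t-15)} = 5·e^(-15s)/s

Final answer: 5·e^(-15s)/s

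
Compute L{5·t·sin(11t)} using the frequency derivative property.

L{sin(11t)} = 11/(s² + 121). By L{t·f(t)} = -F'(s): -d/ds[11/(s² + 121)] = -(11)·(-2s)/(s² + 121)² = 22s/(s² + 121)². Then L{5·t·sin(11t)} = 5·22s/(s² + 121)² = 110s/(s² + 121)²

Final answer: 110s/(s² + 121)²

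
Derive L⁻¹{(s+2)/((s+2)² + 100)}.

Using frequency shift: L⁻¹{(s-a)/((s-a)² + b²)} = e^(at)cos(bt). Here a=-2, b=10

Final answer: e^(-2t)·cos(10t)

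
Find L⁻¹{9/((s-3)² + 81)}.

Form: b/((s-a)² + b²) → e^(at)sin(bt). With a=3, b=9

Final answer: e^(3t)·sin(9t)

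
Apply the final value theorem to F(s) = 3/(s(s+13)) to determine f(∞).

f(∞) = lim_{s→0} s·3/(s(s+13)) = lim_{s→0} 3/(s+13) = 3/13 = 3/13

Final answer: 3/13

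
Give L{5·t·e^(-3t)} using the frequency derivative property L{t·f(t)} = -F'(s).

L{e^(-3t)} = 1/(s+3). By frequency derivative: L{t·e^(-3t)} = -d/ds[1/(s+3)] = -(-1)/(s+3)² = 1/(s+3)². Then L{5·t·e^(-3t)} = 5·1/(s+3)² = 5/(s+3)²

Final answer: 5/(s+3)²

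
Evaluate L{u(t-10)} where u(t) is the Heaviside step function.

L{u(t-a)} = e^(-as)/s. Here a=10, so L{u(t-10)} = e^(-10s)/s

Final answer: e^(-10s)/s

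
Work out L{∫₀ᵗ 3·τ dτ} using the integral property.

L{∫₀ᵗ f(τ)dτ} = F(s)/s with f(t) = 3t. F(s) = 3/s^2, so L{∫₀ᵗ 3·τ dτ} = (3/s^2)/s = 3/s^3. (Check: ∫₀ᵗ 3·τ dτ = 3t^2/2.)

Final answer: 3/s^3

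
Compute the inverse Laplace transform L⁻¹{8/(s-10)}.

L⁻¹{1/(s-a)} = e^(at), so L⁻¹{1/(s-10)} = e^(10t), and L⁻¹{8/(s-10)} = 8·e^(10t)

Final answer: 8·e^(10t)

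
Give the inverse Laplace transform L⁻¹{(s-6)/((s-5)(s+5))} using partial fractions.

Using partial fractions, f(t) = (-e^(5t) + 11e^(-5t))/10

Final answer: (-e^(5t) + 11e^(-5t))/10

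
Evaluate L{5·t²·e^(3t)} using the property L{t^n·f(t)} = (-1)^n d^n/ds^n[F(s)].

L{e^(3t)} = 1/(s-3). d/ds[1/(s-3)] = -1/(s-3)². d²/ds²[1/(s-3)] = 2/(s-3)³. So L{t²·e^(3t)} = (-1)² · 2/(s-3)³ = 2/(s-3)³. Then L{5·t²·e^(3t)} = 5·2/(s-3)³ = 10/(s-3)³

Final answer: 10/(s-3)³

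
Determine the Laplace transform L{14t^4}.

L{14t^4} = 14 · L{t^4} = 14 · 24/s^5 = 336/s^5

Final answer: 336/s^5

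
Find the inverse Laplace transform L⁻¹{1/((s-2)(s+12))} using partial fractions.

Decompose: A/(s-2) + B/(s+12). A = 1/14, B = -1/14. f(t) = (e^(2t) - e^(-12t))/14

Final answer: (e^(2t) - e^(-12t))/14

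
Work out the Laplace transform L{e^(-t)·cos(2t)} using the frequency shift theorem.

Frequency shift: L{e^(at)f(t)} = F(s-a). L{e^(-t)·cos(2t)} = (s+1)/((s+1)² + 4)

Final answer: (s+1)/((s+1)² + 4)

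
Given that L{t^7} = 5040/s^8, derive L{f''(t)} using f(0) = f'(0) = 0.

L{f''(t)} = s²F(s) - sf(0) - f'(0) = s²·5040/s^8 - 0 - 0 = 5040/s^6

Final answer: 5040/s^6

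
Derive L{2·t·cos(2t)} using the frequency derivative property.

L{cos(2t)} = s/(s² + 4). Derivative: d/ds[s/(s² + 4)] = [(s² + 4) - s·2s]/(s² + 4)² = (4 - s²)/(s² + 4)². So L{t·cos(2t)} = -F'(s) = (s² - 4)/(s² + 4)². Then L{2·t·cos(2t)} = 2·(s² - 4)/(s² + 4)²

Final answer: 2·(s² - 4)/(s² + 4)²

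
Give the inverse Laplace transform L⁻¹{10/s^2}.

L⁻¹{n!/s^(n+1)} = t^n with n=1. So L⁻¹{1/s^2} = t, and L⁻¹{10/s^2} = (10/1)·t = 10·t

Final answer: 10·t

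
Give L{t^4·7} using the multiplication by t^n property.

L{7} = 7/s. d^1/ds^1[1/s] = -1/s². d^2/ds^2[1/s] = 2/s^3. d^3/ds^3[1/s] = -6/s^4. d^4/ds^4[1/s] = 24/s^5. So L{t^4} = (-1)^{4}·24/s^5 = 24/s^5. Then L{t^4·7} = 7·24/s^5 = 168/s^5

Final answer: 168/s^5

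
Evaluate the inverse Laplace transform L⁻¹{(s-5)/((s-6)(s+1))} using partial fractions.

Using partial fractions, f(t) = (e^(6t) + 6e^(-t))/7

Final answer: (e^(6t) + 6e^(-t))/7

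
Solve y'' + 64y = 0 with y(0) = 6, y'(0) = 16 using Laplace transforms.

L{y''} + 64L{y} = 0. s²Y - 6s - 16 + 64Y = 0. Y(s² + 64) = 6s + 16. Y = (6s + 16)/(s² + 64). Inverting: y(t) = 6cos(8t) + 2sin(8t)

Final answer: y(t) = 6cos(8t) + 2sin(8t)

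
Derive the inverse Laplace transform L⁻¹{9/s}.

L⁻¹{c/s} = c, so L⁻¹{9/s} = 9

Final answer: 9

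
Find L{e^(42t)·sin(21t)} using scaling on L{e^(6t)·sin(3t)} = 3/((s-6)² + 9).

Scaling with a=7: L{e^(42t)·sin(21t)} = (1/7) · 3/((s/7-6)² + 9). Simplifying: 21/((s-42)² + 441)

Final answer: 21/((s-42)² + 441)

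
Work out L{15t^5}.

L{t^n} = n!/s^(n+1). So L{15t^5} = 15·5!/s^6 = 1800/s^6

Final answer: 1800/s^6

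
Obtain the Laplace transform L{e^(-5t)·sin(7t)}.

L{e^(at)·sin(ωt)} = ω/((s-a)² + ω²), so L{e^(-5t)·sin(7t)} = 7/((s+5)² + 49)

Final answer: 7/((s+5)² + 49)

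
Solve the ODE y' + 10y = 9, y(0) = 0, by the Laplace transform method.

sY + 10Y = 9/s. Y = 9/(s(s+10)). Partial fractions: Y = 9/10/s - 9/10/(s+10)

Final answer: y(t) = 9/10(1 - e^(-10t))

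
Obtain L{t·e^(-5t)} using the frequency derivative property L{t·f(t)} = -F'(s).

L{e^(-5t)} = 1/(s+5). By frequency derivative: L{t·e^(-5t)} = -d/ds[1/(s+5)] = -(-1)/(s+5)² = 1/(s+5)²

Final answer: 1/(s+5)²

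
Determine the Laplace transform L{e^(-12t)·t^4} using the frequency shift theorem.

L{e^(at)·t^n} = n!/(s-a)^(n+1), so L{e^(-12t)·t^4} = 24/(s+12)^5

Final answer: 24/(s+12)^5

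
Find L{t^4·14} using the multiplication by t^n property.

L{14} = 14/s. d^1/ds^1[1/s] = -1/s². d^2/ds^2[1/s] = 2/s^3. d^3/ds^3[1/s] = -6/s^4. d^4/ds^4[1/s] = 24/s^5. So L{t^4} = (-1)^{4}·24/s^5 = 24/s^5. Then L{t^4·14} = 14·24/s^5 = 336/s^5

Final answer: 336/s^5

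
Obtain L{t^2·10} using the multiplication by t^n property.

L{10} = 10/s. d^1/ds^1[1/s] = -1/s². d^2/ds^2[1/s] = 2/s^3. So L{t^2} = (-1)^{2}·2/s^3 = 2/s^3. Then L{t^2·10} = 10·2/s^3 = 20/s^3

Final answer: 20/s^3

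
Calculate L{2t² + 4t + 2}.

L{2t² + 4t + 2} = 2·2/s³ + 4/s² + 2/s = 4/s³ + 4/s² + 2/s

Final answer: 4/s³ + 4/s² + 2/s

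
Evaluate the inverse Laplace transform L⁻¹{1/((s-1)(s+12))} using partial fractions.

Decompose: A/(s-1) + B/(s+12). A = 1/13, B = -1/13. f(t) = (e^t - e^(-12t))/13

Final answer: (e^t - e^(-12t))/13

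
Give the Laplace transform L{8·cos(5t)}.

L{cos(ωt)} = s/(s² + ω²), so L{cos(5t)} = s/(s² + 25). Then L{8·cos(5t)} = 8·s/(s² + 25) = 8s/(s² + 25)

Final answer: 8s/(s² + 25)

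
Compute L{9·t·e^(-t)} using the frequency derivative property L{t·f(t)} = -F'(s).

L{e^(-t)} = 1/(s+1). By frequency derivative: L{t·e^(-t)} = -d/ds[1/(s+1)] = -(-1)/(s+1)² = 1/(s+1)². Then L{9·t·e^(-t)} = 9·1/(s+1)² = 9/(s+1)²

Final answer: 9/(s+1)²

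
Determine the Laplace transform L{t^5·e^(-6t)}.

L{t^n·e^(at)} = n!/(s-a)^(n+1), so L{t^5·e^(-6t)} = 120/(s+6)^6

Final answer: 120/(s+6)^6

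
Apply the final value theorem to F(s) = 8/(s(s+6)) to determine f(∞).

f(∞) = lim_{s→0} s·8/(s(s+6)) = lim_{s→0} 8/(s+6) = 8/6 = 4/3

Final answer: 4/3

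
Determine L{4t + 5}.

L{4t + 5} = 4·L{t} + 5·L{1} = 4/s² + 5/s

Final answer: 4/s² + 5/s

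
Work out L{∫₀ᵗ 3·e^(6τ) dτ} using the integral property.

L{∫₀ᵗ f(τ)dτ} = F(s)/s with F(s) = 3/(s-6), so L{∫₀ᵗ 3·e^(6τ) dτ} = 3/(s(s-6))

Final answer: 3/(s(s-6))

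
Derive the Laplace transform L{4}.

L{4} = 4 · L{1} = 4/s

Final answer: 4/s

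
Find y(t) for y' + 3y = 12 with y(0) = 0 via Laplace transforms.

sY + 3Y = 12/s. Y = 12/(s(s+3)). Partial fractions: Y = 4/s - 4/(s+3)

Final answer: y(t) = 4(1 - e^(-3t))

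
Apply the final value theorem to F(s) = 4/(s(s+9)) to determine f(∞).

f(∞) = lim_{s→0} s·4/(s(s+9)) = lim_{s→0} 4/(s+9) = 4/9 = 4/9

Final answer: 4/9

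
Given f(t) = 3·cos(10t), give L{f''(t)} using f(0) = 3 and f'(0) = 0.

F(s) = 3s/(s² + 100). L{f''(t)} = s²F(s) - sf(0) - f'(0) = 3s³/(s² + 100) - 3s = (3s³ - 3s(s² + 100))/(s² + 100) = -300s/(s² + 100)

Final answer: -300s/(s² + 100)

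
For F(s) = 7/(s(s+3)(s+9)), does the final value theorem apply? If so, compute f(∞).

Poles of sF(s) = 7/((s+3)(s+9)) are at s = -3 and s = -9, both in the left half-plane. Theorem applies. f(∞) = lim_{s→0} sF(s) = 7/(3·9) = 7/27

Final answer: 7/27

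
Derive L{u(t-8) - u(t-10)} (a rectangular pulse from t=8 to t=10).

L{u(t-a)} = e^(-as)/s. L{u(t-8) - u(t-10)} = (e^(-8s) - e^(-10s))/s

Final answer: (e^(-8s) - e^(-10s))/s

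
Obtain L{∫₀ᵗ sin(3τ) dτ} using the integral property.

L{∫₀ᵗ f(τ)dτ} = F(s)/s with F(s) = 3/(s² + 9), so the result is (3/(s² + 9))/s = 3/(s(s² + 9))

Final answer: 3/(s(s² + 9))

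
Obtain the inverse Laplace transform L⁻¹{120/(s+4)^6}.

L⁻¹{n!/(s-a)^(n+1)} = t^n·e^(at), so L⁻¹{120/(s+4)^6} = t^5·e^(-4t)

Final answer: t^5·e^(-4t)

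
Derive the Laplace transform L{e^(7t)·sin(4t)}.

L{e^(at)·sin(ωt)} = ω/((s-a)² + ω²), so L{e^(7t)·sin(4t)} = 4/((s-7)² + 16)

Final answer: 4/((s-7)² + 16)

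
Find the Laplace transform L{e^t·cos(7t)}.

L{e^(at)·cos(ωt)} = (s-a)/((s-a)² + ω²), so L{e^t·cos(7t)} = (s-1)/((s-1)² + 49)

Final answer: (s-1)/((s-1)² + 49)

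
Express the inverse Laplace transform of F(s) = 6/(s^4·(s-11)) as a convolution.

6/(s^4·(s-11)) = (6/s^4)·(1/(s-11)) = L{t^3}·L{e^(11t)}. So f(t) = t^3*e^(11t) = ∫₀ᵗ τ^3·e^(11(t-τ)) dτ

Final answer: ∫₀ᵗ τ^3·e^(11(t-τ)) dτ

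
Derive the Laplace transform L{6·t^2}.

L{t^n} = n!/s^(n+1), so L{t^2} = 2/s^3. Then L{6·t^2} = 6·2/s^3 = 12/s^3

Final answer: 12/s^3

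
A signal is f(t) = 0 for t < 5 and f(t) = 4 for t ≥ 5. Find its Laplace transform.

f(t) = 4·u(t-5). L{u(t-5)} = e^(-5s)/s, so L{f(t)} = 4·e^(-5s)/s

Final answer: 4·e^(-5s)/s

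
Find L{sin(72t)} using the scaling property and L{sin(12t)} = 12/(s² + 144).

Using L{f(at)} = (1/a)F(s/a) with a=6: L{sin(72t)} = (1/6) · 12/((s/6)² + 144) = (1/6) · 12·36/(s² + 5184) = 72/(s² + 5184)

Final answer: 72/(s² + 5184)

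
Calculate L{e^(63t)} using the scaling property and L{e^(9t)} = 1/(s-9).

Using L{f(at)} = (1/a)F(s/a) with a=7 and f(t) = e^(9t): L{e^(63t)} = (1/7) · 1/((s/7)-9) = (1/7) · 7/(s-63) = 1/(s-63)

Final answer: 1/(s-63)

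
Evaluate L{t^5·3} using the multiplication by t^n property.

L{3} = 3/s. d^1/ds^1[1/s] = -1/s². d^2/ds^2[1/s] = 2/s^3. d^3/ds^3[1/s] = -6/s^4. d^4/ds^4[1/s] = 24/s^5. d^5/ds^5[1/s] = -120/s^6. So L{t^5} = (-1)^{5}·-120/s^6 = 120/s^6. Then L{t^5·3} = 3·120/s^6 = 360/s^6

Final answer: 360/s^6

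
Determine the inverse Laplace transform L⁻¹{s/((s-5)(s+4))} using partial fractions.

Using partial fractions, f(t) = (5e^(5t) + 4e^(-4t))/9

Final answer: (5e^(5t) + 4e^(-4t))/9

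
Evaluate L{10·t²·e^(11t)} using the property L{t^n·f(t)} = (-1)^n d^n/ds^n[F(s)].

L{e^(11t)} = 1/(s-11). d/ds[1/(s-11)] = -1/(s-11)². d²/ds²[1/(s-11)] = 2/(s-11)³. So L{t²·e^(11t)} = (-1)² · 2/(s-11)³ = 2/(s-11)³. Then L{10·t²·e^(11t)} = 10·2/(s-11)³ = 20/(s-11)³

Final answer: 20/(s-11)³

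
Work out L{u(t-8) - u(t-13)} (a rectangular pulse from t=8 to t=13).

L{u(t-a)} = e^(-as)/s. L{u(t-8) - u(t-13)} = (e^(-8s) - e^(-13s))/s

Final answer: (e^(-8s) - e^(-13s))/s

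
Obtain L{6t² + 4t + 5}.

L{6t² + 4t + 5} = 6·2/s³ + 4/s² + 5/s = 12/s³ + 4/s² + 5/s

Final answer: 12/s³ + 4/s² + 5/s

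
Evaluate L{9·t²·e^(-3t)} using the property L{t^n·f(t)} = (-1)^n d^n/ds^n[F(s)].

L{e^(-3t)} = 1/(s+3). d/ds[1/(s+3)] = -1/(s+3)². d²/ds²[1/(s+3)] = 2/(s+3)³. So L{t²·e^(-3t)} = (-1)² · 2/(s+3)³ = 2/(s+3)³. Then L{9·t²·e^(-3t)} = 9·2/(s+3)³ = 18/(s+3)³

Final answer: 18/(s+3)³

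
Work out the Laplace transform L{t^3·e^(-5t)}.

L{t^n·e^(at)} = n!/(s-a)^(n+1), so L{t^3·e^(-5t)} = 6/(s+5)^4

Final answer: 6/(s+5)^4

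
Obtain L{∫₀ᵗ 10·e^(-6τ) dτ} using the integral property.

L{∫₀ᵗ f(τ)dτ} = F(s)/s with F(s) = 10/(s+6), so L{∫₀ᵗ 10·e^(-6τ) dτ} = 10/(s(s+6))

Final answer: 10/(s(s+6))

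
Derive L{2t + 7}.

L{2t + 7} = 2·L{t} + 7·L{1} = 2/s² + 7/s

Final answer: 2/s² + 7/s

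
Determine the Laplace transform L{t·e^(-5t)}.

L{t^n·e^(at)} = n!/(s-a)^(n+1), so L{t·e^(-5t)} = 1/(s+5)^2

Final answer: 1/(s+5)^2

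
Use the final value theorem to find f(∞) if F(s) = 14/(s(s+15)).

f(∞) = lim_{s→0} s·14/(s(s+15)) = lim_{s→0} 14/(s+15) = 14/15 = 14/15

Final answer: 14/15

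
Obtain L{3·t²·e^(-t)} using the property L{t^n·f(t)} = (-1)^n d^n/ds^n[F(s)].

L{e^(-t)} = 1/(s+1). d/ds[1/(s+1)] = -1/(s+1)². d²/ds²[1/(s+1)] = 2/(s+1)³. So L{t²·e^(-t)} = (-1)² · 2/(s+1)³ = 2/(s+1)³. Then L{3·t²·e^(-t)} = 3·2/(s+1)³ = 6/(s+1)³

Final answer: 6/(s+1)³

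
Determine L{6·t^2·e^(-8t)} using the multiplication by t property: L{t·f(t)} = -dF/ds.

Using L{t^n·e^(at)} = n!/(s-a)^(n+1), L{t^2·e^(-8t)} = 2/(s+8)^3, so L{6·t^2·e^(-8t)} = 6·2/(s+8)^3 = 12/(s+8)^3

Final answer: 12/(s+8)^3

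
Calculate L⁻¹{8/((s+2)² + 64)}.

Form: b/((s-a)² + b²) → e^(at)sin(bt). With a=-2, b=8

Final answer: e^(-2t)·sin(8t)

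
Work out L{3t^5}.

L{t^n} = n!/s^(n+1). So L{3t^5} = 3·5!/s^6 = 360/s^6

Final answer: 360/s^6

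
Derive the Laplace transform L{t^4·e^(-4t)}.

L{t^n·e^(at)} = n!/(s-a)^(n+1), so L{t^4·e^(-4t)} = 24/(s+4)^5

Final answer: 24/(s+4)^5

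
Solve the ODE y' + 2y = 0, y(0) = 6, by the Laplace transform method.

L{y'} + 2L{y} = 0. sY - 6 + 2Y = 0. Y(s+2) = 6. Y = 6/(s+2)

Final answer: y(t) = 6e^(-2t)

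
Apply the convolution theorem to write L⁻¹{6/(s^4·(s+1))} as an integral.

6/(s^4·(s+1)) = (6/s^4)·(1/(s+1)) = L{t^3}·L{e^(-t)}. So f(t) = t^3*e^(-t) = ∫₀ᵗ τ^3·e^(-(t-τ)) dτ

Final answer: ∫₀ᵗ τ^3·e^(-(t-τ)) dτ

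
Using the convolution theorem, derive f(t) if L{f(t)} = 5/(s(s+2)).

5/(s(s+2)) = (5/s)·(1/(s+2)) = L{5}·L{e^(-2t)}. By convolution, f(t) = 5*e^(-2t) = ∫₀ᵗ 5·e^(-2τ) dτ = 5·(1 - e^(-2t))/2

Final answer: 5·(1 - e^(-2t))/2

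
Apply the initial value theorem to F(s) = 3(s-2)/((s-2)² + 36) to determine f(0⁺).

f(0⁺) = lim_{s→∞} sF(s) = lim_{s→∞} 3s(s-2)/((s-2)² + 36) = 3

Final answer: 3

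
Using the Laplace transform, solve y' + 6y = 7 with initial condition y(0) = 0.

sY + 6Y = 7/s. Y = 7/(s(s+6)). Partial fractions: Y = 7/6/s - 7/6/(s+6)

Final answer: y(t) = 7/6(1 - e^(-6t))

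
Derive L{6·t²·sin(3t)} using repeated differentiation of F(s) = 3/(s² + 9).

F(s) = 3/(s² + 9). F'(s) = -6s/(s² + 9)². F''(s) = -6(9 - 3s²)/(s² + 9)³ = (18s² - 54)/(s² + 9)³. So L{t²·sin(3t)} = (-1)² F''(s) = (18s² - 54)/(s² + 9)³. Then L{6·t²·sin(3t)} = 6·(18s² - 54)/(s² + 9)³ = (108s² - 324)/(s² + 9)³

Final answer: (108s² - 324)/(s² + 9)³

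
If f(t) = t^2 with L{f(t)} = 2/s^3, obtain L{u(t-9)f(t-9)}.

Time shift theorem: L{u(t-a)f(t-a)} = e^(-as)F(s). Here a=9, F(s) = 2/s^3, so L{u(t-9)f(t-9)} = e^(-9s)·2/s^3

Final answer: e^(-9s)·2/s^3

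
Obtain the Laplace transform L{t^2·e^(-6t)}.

L{t^n·e^(at)} = n!/(s-a)^(n+1), so L{t^2·e^(-6t)} = 2/(s+6)^3

Final answer: 2/(s+6)^3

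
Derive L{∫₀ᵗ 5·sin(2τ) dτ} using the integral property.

L{∫₀ᵗ f(τ)dτ} = F(s)/s with F(s) = 10/(s² + 4), so the result is (10/(s² + 4))/s = 10/(s(s² + 4))

Final answer: 10/(s(s² + 4))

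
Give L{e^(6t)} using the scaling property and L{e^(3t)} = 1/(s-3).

Using L{f(at)} = (1/a)F(s/a) with a=2 and f(t) = e^(3t): L{e^(6t)} = (1/2) · 1/((s/2)-3) = (1/2) · 2/(s-6) = 1/(s-6)

Final answer: 1/(s-6)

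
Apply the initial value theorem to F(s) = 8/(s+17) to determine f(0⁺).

f(0⁺) = lim_{s→∞} s·8/(s+17) = lim_{s→∞} 8s/(s+17) = 8

Final answer: 8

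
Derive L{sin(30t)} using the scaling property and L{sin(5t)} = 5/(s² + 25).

Using L{f(at)} = (1/a)F(s/a) with a=6: L{sin(30t)} = (1/6) · 5/((s/6)² + 25) = (1/6) · 5·36/(s² + 900) = 30/(s² + 900)

Final answer: 30/(s² + 900)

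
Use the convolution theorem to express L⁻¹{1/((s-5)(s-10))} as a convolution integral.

1/((s-5)(s-10)) = (1/(s-5))·(1/(s-10)) = L{e^(5t)}·L{e^(10t)}. So f(t) = e^(5t)*e^(10t) = ∫₀ᵗ e^(5τ)·e^(10(t-τ)) dτ

Final answer: ∫₀ᵗ e^(5τ)·e^(10(t-τ)) dτ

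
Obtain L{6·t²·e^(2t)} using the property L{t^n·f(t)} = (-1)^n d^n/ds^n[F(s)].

L{e^(2t)} = 1/(s-2). d/ds[1/(s-2)] = -1/(s-2)². d²/ds²[1/(s-2)] = 2/(s-2)³. So L{t²·e^(2t)} = (-1)² · 2/(s-2)³ = 2/(s-2)³. Then L{6·t²·e^(2t)} = 6·2/(s-2)³ = 12/(s-2)³

Final answer: 12/(s-2)³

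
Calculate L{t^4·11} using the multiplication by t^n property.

L{11} = 11/s. d^1/ds^1[1/s] = -1/s². d^2/ds^2[1/s] = 2/s^3. d^3/ds^3[1/s] = -6/s^4. d^4/ds^4[1/s] = 24/s^5. So L{t^4} = (-1)^{4}·24/s^5 = 24/s^5. Then L{t^4·11} = 11·24/s^5 = 264/s^5

Final answer: 264/s^5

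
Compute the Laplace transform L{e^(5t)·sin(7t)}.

L{e^(at)·sin(ωt)} = ω/((s-a)² + ω²), so L{e^(5t)·sin(7t)} = 7/((s-5)² + 49)

Final answer: 7/((s-5)² + 49)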